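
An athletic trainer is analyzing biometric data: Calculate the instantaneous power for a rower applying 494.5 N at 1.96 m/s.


P = F * v
P = 494.5 * 1.96
P = 969.22 W

969.22 W


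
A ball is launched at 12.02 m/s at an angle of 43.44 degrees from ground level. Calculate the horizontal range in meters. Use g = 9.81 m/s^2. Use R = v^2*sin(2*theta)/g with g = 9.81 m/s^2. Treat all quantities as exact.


R = v^2 * sin(2*theta) / g
Convert angle to radians: theta = 43.44 deg = 0.7582 rad
sin(2*theta) = sin(1.5163) = 0.9985
R = 12.02^2 * 0.9985 / 9.81
R = 144.4804 * 0.9985 / 9.81 = 14.706 m

14.706 m


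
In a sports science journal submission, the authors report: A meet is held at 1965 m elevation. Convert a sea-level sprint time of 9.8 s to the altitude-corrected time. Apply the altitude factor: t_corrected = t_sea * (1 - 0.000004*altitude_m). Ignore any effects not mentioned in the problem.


Correction factor = 1 - 0.000004 * 1965 = 0.99214
t_corrected = t_sea * factor = 9.8 * 0.99214
t_corrected = 9.723 s

9.723 s


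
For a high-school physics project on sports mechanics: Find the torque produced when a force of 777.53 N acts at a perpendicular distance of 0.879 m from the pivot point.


tau = F * d
tau = 777.53 * 0.879
tau = 683.4489 N*m

683.4489 N*m


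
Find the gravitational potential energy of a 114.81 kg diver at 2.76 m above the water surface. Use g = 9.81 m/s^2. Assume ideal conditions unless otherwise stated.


PE = m * g * h
PE = 114.81 * 9.81 * 2.76
PE = 1126.2861 * 2.76 = 3108.5496 J

3108.5496 J


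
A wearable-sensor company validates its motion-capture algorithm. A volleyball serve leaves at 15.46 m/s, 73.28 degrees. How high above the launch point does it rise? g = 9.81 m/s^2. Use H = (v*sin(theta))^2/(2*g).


H = (v*sin(theta))^2 / (2*g)
vy = v*sin(theta) = 15.46 * sin(73.28 deg) = 14.8064 m/s
H = vy^2 / (2*g) = 219.229 / (2*9.81)
H = 219.229 / 19.62 = 11.1738 m

11.1738 m


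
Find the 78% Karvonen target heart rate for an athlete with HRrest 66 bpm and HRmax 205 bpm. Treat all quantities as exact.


Target = HRrest + pct*(HRmax - HRrest)
Heart rate reserve = HRmax - HRrest = 205 - 66 = 139 bpm
Fraction = 78% = 0.78
Target = 66 + 0.78 * 139
Target = 66 + 108.42 = 174.42 bpm

174.42 bpm


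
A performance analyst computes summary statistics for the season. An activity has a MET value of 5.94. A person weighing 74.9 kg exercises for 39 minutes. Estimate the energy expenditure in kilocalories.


kcal = MET * mass * time_hr
Convert time: 39 min = 0.65 hr
kcal = 5.94 * 74.9 * 0.65
kcal = 289.1889 kcal

289.1889 kcal


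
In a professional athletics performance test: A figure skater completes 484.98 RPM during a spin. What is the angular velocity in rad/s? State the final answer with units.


omega = RPM * 2 * pi / 60
omega = 484.98 * 2 * 3.14159 / 60
omega = 3047.2192 / 60 = 50.787 rad/s

50.787 rad/s


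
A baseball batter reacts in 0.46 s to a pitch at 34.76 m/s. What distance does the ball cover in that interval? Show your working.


d = v * t
d = 34.76 * 0.46
d = 15.9896 m

15.9896 m


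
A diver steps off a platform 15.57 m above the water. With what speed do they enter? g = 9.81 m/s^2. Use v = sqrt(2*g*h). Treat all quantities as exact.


v = sqrt(2 * g * h)
v = sqrt(2 * 9.81 * 15.57)
v = sqrt(305.4834) = 17.4781 m/s

17.4781 m/s


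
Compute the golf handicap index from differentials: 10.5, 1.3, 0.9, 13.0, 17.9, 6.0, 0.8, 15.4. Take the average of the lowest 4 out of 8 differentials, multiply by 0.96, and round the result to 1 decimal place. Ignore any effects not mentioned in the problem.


All differentials: 10.5, 1.3, 0.9, 13.0, 17.9, 6.0, 0.8, 15.4
Sorted: 0.8, 0.9, 1.3, 6.0, 10.5, 13.0, 15.4, 17.9
Best 4: 0.8, 0.9, 1.3, 6.0
Average of best = 9 / 4 = 2.25
Raw index = 2.25 * 0.96 = 2.16
Handicap index = round(2.16, 1) = 2.2

2.2


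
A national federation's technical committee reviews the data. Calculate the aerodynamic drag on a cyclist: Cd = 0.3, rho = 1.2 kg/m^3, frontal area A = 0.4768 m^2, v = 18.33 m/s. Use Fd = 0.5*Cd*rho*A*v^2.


Fd = 0.5 * Cd * rho * A * v^2
Fd = 0.5 * 0.3 * 1.2 * 0.4768 * 18.33^2
v^2 = 335.9889
Fd = 0.5 * 0.3 * 1.2 * 0.4768 * 335.9889 = 28.8359 N

28.8359 N


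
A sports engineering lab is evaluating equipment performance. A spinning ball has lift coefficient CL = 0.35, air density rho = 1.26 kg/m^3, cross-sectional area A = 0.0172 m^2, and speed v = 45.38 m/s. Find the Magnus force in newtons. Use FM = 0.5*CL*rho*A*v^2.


FM = 0.5 * CL * rho * A * v^2
FM = 0.5 * 0.35 * 1.26 * 0.0172 * 45.38^2
v^2 = 2059.3444
FM = 0.5 * 0.35 * 1.26 * 0.0172 * 2059.3444 = 7.8103 N

7.8103 N


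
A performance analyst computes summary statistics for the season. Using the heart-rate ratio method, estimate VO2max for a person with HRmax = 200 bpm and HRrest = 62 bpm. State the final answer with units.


VO2max = 15.3 * HRmax / HRrest
VO2max = 15.3 * 200 / 62
VO2max = 3060 / 62 = 49.3548 mL/kg/min

49.3548 mL/kg/min


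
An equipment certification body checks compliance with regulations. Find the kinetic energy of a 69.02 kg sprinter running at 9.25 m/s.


KE = 0.5 * m * v^2
KE = 0.5 * 69.02 * 9.25^2
KE = 0.5 * 69.02 * 85.5625 = 2952.7619 J

2952.7619 J


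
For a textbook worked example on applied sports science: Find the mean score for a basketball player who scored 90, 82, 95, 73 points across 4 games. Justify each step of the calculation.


Average = sum / n
Sum = 340
Average = 340 / 4 = 85

85


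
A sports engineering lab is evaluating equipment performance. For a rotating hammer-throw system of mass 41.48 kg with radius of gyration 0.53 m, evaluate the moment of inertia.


I = m * k^2
I = 41.48 * 0.53^2
I = 41.48 * 0.2809 = 11.6517 kg*m^2

11.6517 kg*m^2


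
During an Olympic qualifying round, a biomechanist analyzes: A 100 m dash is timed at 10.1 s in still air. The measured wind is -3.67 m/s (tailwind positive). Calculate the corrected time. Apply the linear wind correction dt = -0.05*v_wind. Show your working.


dt = -0.05 * v_wind = -0.05 * -3.67 = 0.1835 s
t_corrected = t_still + dt = 10.1 + (0.1835)
t_corrected = 10.2835 s

10.2835 s


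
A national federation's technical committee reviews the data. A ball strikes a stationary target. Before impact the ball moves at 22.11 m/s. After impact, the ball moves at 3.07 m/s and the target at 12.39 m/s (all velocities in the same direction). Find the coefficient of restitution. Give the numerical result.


e = (v2_after - v1_after) / (v1_before - v2_before)
Numerator = 12.39 - 3.07 = 9.32
Denominator = 22.11 - 0 = 22.11
e = 9.32 / 22.11 = 0.4215

0.4215


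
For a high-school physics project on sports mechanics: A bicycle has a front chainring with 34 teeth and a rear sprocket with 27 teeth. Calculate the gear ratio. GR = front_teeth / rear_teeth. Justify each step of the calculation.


GR = front_teeth / rear_teeth
GR = 34 / 27
GR = 1.2593

1.2593


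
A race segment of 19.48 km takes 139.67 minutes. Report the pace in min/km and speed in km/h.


Pace = time / distance = 139.67 min / 19.48 km = 7.1699 min/km
Speed = distance / time_in_hours = 19.48 / 2.3278 hr
Speed = 8.3683 km/h

7.1699 min/km, 8.3683 km/h


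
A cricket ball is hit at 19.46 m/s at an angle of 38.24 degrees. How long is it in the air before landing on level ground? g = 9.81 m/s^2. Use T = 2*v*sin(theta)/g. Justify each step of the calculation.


T = 2*v*sin(theta)/g
sin(theta) = sin(38.24 deg) = 0.619
T = 2*19.46*0.619 / 9.81
T = 24.0898 / 9.81 = 2.4556 s

2.4556 s


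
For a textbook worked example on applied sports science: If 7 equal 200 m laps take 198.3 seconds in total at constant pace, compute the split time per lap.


Split time = total_time / n_laps = 198.3 / 7
Split time = 28.3286 s per lap

28.3286 s


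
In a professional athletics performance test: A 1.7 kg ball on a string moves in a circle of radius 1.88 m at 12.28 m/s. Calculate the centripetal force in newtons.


Fc = m * v^2 / r
v^2 = 12.28^2 = 150.7984
Fc = 1.7 * 150.7984 / 1.88
Fc = 256.3573 / 1.88 = 136.3603 N

136.3603 N


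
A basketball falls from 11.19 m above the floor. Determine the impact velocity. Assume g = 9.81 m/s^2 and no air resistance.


v = sqrt(2 * g * h)
v = sqrt(2 * 9.81 * 11.19)
v = sqrt(219.5478) = 14.8171 m/s

14.8171 m/s


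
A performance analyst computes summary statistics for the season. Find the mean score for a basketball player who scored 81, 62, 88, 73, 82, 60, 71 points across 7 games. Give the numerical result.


Average = sum / n
Sum = 517
Average = 517 / 7 = 73.8571

73.8571


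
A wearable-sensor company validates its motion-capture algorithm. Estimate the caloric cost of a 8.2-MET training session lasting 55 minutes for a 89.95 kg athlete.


kcal = MET * mass * time_hr
Convert time: 55 min = 0.9167 hr
kcal = 8.2 * 89.95 * 0.9167
kcal = 676.1242 kcal

676.1242 kcal


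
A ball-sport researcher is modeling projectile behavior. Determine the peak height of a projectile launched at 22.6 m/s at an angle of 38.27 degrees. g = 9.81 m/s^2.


H = (v*sin(theta))^2 / (2*g)
vy = v*sin(theta) = 22.6 * sin(38.27 deg) = 13.9977 m/s
H = vy^2 / (2*g) = 195.9361 / (2*9.81)
H = 195.9361 / 19.62 = 9.9865 m

9.9865 m


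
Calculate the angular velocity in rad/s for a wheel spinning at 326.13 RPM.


omega = RPM * 2 * pi / 60
omega = 326.13 * 2 * 3.14159 / 60
omega = 2049.1352 / 60 = 34.1523 rad/s

34.1523 rad/s


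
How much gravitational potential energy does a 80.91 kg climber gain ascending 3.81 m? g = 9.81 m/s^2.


PE = m * g * h
PE = 80.91 * 9.81 * 3.81
PE = 793.7271 * 3.81 = 3024.1003 J

3024.1003 J


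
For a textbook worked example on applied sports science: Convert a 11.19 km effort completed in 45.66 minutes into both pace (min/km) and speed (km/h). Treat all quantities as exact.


Pace = time / distance = 45.66 min / 11.19 km = 4.0804 min/km
Speed = distance / time_in_hours = 11.19 / 0.761 hr
Speed = 14.7043 km/h

4.0804 min/km, 14.7043 km/h


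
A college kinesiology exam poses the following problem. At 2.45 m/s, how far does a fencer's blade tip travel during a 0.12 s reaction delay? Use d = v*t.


d = v * t
d = 2.45 * 0.12
d = 0.294 m

0.294 m


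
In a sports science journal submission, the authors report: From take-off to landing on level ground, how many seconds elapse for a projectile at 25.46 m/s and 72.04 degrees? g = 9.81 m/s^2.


T = 2*v*sin(theta)/g
sin(theta) = sin(72.04 deg) = 0.9513
T = 2*25.46*0.9513 / 9.81
T = 48.4388 / 9.81 = 4.9377 s

4.9377 s


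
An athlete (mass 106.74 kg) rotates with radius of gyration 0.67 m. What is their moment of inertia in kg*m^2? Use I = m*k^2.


I = m * k^2
I = 106.74 * 0.67^2
I = 106.74 * 0.4489 = 47.9156 kg*m^2

47.9156 kg*m^2


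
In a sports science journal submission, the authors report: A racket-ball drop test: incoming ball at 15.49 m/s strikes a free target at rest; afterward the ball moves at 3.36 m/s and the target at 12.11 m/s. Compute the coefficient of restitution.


e = (v2_after - v1_after) / (v1_before - v2_before)
Numerator = 12.11 - 3.36 = 8.75
Denominator = 15.49 - 0 = 15.49
e = 8.75 / 15.49 = 0.5649

0.5649


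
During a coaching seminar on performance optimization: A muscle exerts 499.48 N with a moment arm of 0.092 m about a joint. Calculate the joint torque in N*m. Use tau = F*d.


tau = F * d
tau = 499.48 * 0.092
tau = 45.9522 N*m

45.9522 N*m


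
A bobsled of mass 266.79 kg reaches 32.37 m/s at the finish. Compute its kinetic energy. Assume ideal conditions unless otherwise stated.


KE = 0.5 * m * v^2
KE = 0.5 * 266.79 * 32.37^2
KE = 0.5 * 266.79 * 1047.8169 = 139773.5354 J

139773.5354 J


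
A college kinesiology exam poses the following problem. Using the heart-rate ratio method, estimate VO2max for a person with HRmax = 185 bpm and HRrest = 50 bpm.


VO2max = 15.3 * HRmax / HRrest
VO2max = 15.3 * 185 / 50
VO2max = 2830.5 / 50 = 56.61 mL/kg/min

56.61 mL/kg/min


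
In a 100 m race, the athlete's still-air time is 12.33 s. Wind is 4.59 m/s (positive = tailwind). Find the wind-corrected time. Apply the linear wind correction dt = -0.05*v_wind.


dt = -0.05 * v_wind = -0.05 * 4.59 = -0.2295 s
t_corrected = t_still + dt = 12.33 + (-0.2295)
t_corrected = 12.1005 s

12.1005 s


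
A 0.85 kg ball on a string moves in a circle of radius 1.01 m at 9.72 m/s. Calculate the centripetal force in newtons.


Fc = m * v^2 / r
v^2 = 9.72^2 = 94.4784
Fc = 0.85 * 94.4784 / 1.01
Fc = 80.3066 / 1.01 = 79.5115 N

79.5115 N


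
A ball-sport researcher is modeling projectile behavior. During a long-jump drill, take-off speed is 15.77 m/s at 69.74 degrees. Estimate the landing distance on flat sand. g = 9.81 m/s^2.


R = v^2 * sin(2*theta) / g
Convert angle to radians: theta = 69.74 deg = 1.2172 rad
sin(2*theta) = sin(2.4344) = 0.6497
R = 15.77^2 * 0.6497 / 9.81
R = 248.6929 * 0.6497 / 9.81 = 16.4709 m

16.4709 m


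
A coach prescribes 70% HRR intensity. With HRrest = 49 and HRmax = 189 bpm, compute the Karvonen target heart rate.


Target = HRrest + pct*(HRmax - HRrest)
Heart rate reserve = HRmax - HRrest = 189 - 49 = 140 bpm
Fraction = 70% = 0.7
Target = 49 + 0.7 * 140
Target = 49 + 98 = 147 bpm

147 bpm


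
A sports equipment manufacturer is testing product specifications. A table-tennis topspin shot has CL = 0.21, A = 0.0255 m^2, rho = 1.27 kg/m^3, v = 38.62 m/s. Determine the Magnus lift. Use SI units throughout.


FM = 0.5 * CL * rho * A * v^2
FM = 0.5 * 0.21 * 1.27 * 0.0255 * 38.62^2
v^2 = 1491.5044
FM = 0.5 * 0.21 * 1.27 * 0.0255 * 1491.5044 = 5.0717 N

5.0717 N


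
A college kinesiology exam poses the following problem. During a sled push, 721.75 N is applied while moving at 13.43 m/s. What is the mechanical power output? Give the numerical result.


P = F * v
P = 721.75 * 13.43
P = 9693.1025 W

9693.1025 W


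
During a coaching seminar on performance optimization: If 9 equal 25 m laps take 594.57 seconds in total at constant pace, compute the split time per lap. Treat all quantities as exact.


Split time = total_time / n_laps = 594.57 / 9
Split time = 66.0633 s per lap

66.0633 s


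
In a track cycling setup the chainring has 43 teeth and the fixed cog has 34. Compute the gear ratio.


GR = front_teeth / rear_teeth
GR = 43 / 34
GR = 1.2647

1.2647


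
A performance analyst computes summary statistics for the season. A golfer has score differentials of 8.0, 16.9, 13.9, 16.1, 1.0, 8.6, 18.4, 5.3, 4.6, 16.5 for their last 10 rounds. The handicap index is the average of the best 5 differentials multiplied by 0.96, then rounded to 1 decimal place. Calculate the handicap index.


All differentials: 8.0, 16.9, 13.9, 16.1, 1.0, 8.6, 18.4, 5.3, 4.6, 16.5
Sorted: 1.0, 4.6, 5.3, 8.0, 8.6, 13.9, 16.1, 16.5, 16.9, 18.4
Best 5: 1.0, 4.6, 5.3, 8.0, 8.6
Average of best = 27.5 / 5 = 5.5
Raw index = 5.5 * 0.96 = 5.28
Handicap index = round(5.28, 1) = 5.3

5.3


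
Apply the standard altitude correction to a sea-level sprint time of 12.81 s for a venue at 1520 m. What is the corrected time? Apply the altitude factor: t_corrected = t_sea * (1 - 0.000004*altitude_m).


Correction factor = 1 - 0.000004 * 1520 = 0.99392
t_corrected = t_sea * factor = 12.81 * 0.99392
t_corrected = 12.7321 s

12.7321 s


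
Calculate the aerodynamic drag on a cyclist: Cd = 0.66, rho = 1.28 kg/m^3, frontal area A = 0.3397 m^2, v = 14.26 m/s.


Fd = 0.5 * Cd * rho * A * v^2
Fd = 0.5 * 0.66 * 1.28 * 0.3397 * 14.26^2
v^2 = 203.3476
Fd = 0.5 * 0.66 * 1.28 * 0.3397 * 203.3476 = 29.1782 N

29.1782 N


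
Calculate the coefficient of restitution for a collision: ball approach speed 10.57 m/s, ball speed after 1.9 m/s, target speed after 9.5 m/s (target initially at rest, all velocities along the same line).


e = (v2_after - v1_after) / (v1_before - v2_before)
Numerator = 9.5 - 1.9 = 7.6
Denominator = 10.57 - 0 = 10.57
e = 7.6 / 10.57 = 0.719

0.719


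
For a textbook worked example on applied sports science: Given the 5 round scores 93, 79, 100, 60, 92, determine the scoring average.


Average = sum / n
Sum = 424
Average = 424 / 5 = 84.8

84.8


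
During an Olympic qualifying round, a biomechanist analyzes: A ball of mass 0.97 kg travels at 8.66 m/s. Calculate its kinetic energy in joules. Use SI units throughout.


KE = 0.5 * m * v^2
KE = 0.5 * 0.97 * 8.66^2
KE = 0.5 * 0.97 * 74.9956 = 36.3729 J

36.3729 J


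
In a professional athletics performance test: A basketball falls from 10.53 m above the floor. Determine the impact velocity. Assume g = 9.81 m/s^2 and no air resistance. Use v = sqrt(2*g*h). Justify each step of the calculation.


v = sqrt(2 * g * h)
v = sqrt(2 * 9.81 * 10.53)
v = sqrt(206.5986) = 14.3735 m/s

14.3735 m/s


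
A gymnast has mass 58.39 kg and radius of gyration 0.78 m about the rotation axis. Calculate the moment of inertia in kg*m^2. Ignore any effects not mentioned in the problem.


I = m * k^2
I = 58.39 * 0.78^2
I = 58.39 * 0.6084 = 35.5245 kg*m^2

35.5245 kg*m^2


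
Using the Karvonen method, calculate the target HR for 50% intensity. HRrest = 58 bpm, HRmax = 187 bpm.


Target = HRrest + pct*(HRmax - HRrest)
Heart rate reserve = HRmax - HRrest = 187 - 58 = 129 bpm
Fraction = 50% = 0.5
Target = 58 + 0.5 * 129
Target = 58 + 64.5 = 122.5 bpm

122.5 bpm


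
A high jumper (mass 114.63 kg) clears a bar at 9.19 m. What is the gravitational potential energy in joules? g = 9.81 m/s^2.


PE = m * g * h
PE = 114.63 * 9.81 * 9.19
PE = 1124.5203 * 9.19 = 10334.3416 J

10334.3416 J


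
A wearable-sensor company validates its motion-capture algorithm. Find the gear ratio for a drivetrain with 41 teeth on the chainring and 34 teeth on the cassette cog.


GR = front_teeth / rear_teeth
GR = 41 / 34
GR = 1.2059

1.2059


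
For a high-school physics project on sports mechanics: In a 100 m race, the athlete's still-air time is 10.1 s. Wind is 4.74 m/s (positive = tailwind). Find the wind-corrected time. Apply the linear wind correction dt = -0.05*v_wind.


dt = -0.05 * v_wind = -0.05 * 4.74 = -0.237 s
t_corrected = t_still + dt = 10.1 + (-0.237)
t_corrected = 9.863 s

9.863 s


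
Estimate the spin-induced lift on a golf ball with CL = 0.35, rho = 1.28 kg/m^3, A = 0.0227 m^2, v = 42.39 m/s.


FM = 0.5 * CL * rho * A * v^2
FM = 0.5 * 0.35 * 1.28 * 0.0227 * 42.39^2
v^2 = 1796.9121
FM = 0.5 * 0.35 * 1.28 * 0.0227 * 1796.9121 = 9.1369 N

9.1369 N


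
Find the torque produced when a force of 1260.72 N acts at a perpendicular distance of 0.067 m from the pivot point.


tau = F * d
tau = 1260.72 * 0.067
tau = 84.4682 N*m

84.4682 N*m


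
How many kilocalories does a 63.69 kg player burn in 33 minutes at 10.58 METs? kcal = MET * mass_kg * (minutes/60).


kcal = MET * mass * time_hr
Convert time: 33 min = 0.55 hr
kcal = 10.58 * 63.69 * 0.55
kcal = 370.6121 kcal

370.6121 kcal


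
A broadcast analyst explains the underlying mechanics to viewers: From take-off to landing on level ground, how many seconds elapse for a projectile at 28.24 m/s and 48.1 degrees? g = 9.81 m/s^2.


T = 2*v*sin(theta)/g
sin(theta) = sin(48.1 deg) = 0.7443
T = 2*28.24*0.7443 / 9.81
T = 42.0387 / 9.81 = 4.2853 s

4.2853 s


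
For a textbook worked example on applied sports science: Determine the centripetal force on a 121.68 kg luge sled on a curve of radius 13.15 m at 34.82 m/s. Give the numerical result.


Fc = m * v^2 / r
v^2 = 34.82^2 = 1212.4324
Fc = 121.68 * 1212.4324 / 13.15
Fc = 147528.7744 / 13.15 = 11218.9182 N

11218.9182 N


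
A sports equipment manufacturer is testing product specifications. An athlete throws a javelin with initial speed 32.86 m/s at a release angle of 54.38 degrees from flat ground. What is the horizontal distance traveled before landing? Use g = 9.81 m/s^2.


R = v^2 * sin(2*theta) / g
Convert angle to radians: theta = 54.38 deg = 0.9491 rad
sin(2*theta) = sin(1.8982) = 0.9469
R = 32.86^2 * 0.9469 / 9.81
R = 1079.7796 * 0.9469 / 9.81 = 104.2217 m

104.2217 m


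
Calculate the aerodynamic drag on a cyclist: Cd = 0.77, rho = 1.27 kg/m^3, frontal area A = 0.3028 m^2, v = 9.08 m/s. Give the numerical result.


Fd = 0.5 * Cd * rho * A * v^2
Fd = 0.5 * 0.77 * 1.27 * 0.3028 * 9.08^2
v^2 = 82.4464
Fd = 0.5 * 0.77 * 1.27 * 0.3028 * 82.4464 = 12.2065 N

12.2065 N


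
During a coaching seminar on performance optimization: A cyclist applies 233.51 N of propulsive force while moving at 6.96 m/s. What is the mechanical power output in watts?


P = F * v
P = 233.51 * 6.96
P = 1625.2296 W

1625.2296 W


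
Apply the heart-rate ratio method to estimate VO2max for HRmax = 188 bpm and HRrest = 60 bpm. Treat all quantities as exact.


VO2max = 15.3 * HRmax / HRrest
VO2max = 15.3 * 188 / 60
VO2max = 2876.4 / 60 = 47.94 mL/kg/min

47.94 mL/kg/min


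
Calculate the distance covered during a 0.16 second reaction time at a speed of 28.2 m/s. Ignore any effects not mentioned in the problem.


d = v * t
d = 28.2 * 0.16
d = 4.512 m

4.512 m


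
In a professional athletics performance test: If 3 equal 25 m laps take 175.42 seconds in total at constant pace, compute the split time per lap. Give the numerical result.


Split time = total_time / n_laps = 175.42 / 3
Split time = 58.4733 s per lap

58.4733 s


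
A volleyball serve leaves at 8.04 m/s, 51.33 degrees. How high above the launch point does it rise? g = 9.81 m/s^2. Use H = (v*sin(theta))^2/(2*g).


H = (v*sin(theta))^2 / (2*g)
vy = v*sin(theta) = 8.04 * sin(51.33 deg) = 6.2773 m/s
H = vy^2 / (2*g) = 39.4044 / (2*9.81)
H = 39.4044 / 19.62 = 2.0084 m

2.0084 m


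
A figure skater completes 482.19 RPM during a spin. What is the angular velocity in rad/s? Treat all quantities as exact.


omega = RPM * 2 * pi / 60
omega = 482.19 * 2 * 3.14159 / 60
omega = 3029.6891 / 60 = 50.4948 rad/s

50.4948 rad/s


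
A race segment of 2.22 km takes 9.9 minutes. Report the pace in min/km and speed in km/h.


Pace = time / distance = 9.9 min / 2.22 km = 4.4595 min/km
Speed = distance / time_in_hours = 2.22 / 0.165 hr
Speed = 13.4545 km/h

4.4595 min/km, 13.4545 km/h


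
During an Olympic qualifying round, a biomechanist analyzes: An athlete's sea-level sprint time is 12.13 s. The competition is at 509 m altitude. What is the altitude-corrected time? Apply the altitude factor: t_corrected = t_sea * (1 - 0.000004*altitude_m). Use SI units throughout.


Correction factor = 1 - 0.000004 * 509 = 0.997964
t_corrected = t_sea * factor = 12.13 * 0.997964
t_corrected = 12.1053 s

12.1053 s


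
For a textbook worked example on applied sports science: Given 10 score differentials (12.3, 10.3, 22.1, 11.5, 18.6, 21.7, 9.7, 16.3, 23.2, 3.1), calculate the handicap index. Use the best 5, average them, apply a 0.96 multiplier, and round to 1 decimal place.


All differentials: 12.3, 10.3, 22.1, 11.5, 18.6, 21.7, 9.7, 16.3, 23.2, 3.1
Sorted: 3.1, 9.7, 10.3, 11.5, 12.3, 16.3, 18.6, 21.7, 22.1, 23.2
Best 5: 3.1, 9.7, 10.3, 11.5, 12.3
Average of best = 46.9 / 5 = 9.38
Raw index = 9.38 * 0.96 = 9.0048
Handicap index = round(9.0048, 1) = 9.0

9.0


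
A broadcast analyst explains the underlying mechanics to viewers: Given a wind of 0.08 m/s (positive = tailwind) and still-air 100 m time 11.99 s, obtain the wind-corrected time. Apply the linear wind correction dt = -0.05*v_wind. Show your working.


dt = -0.05 * v_wind = -0.05 * 0.08 = -0.004 s
t_corrected = t_still + dt = 11.99 + (-0.004)
t_corrected = 11.986 s

11.986 s


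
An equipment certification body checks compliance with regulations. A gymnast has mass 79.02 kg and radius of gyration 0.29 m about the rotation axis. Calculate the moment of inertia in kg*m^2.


I = m * k^2
I = 79.02 * 0.29^2
I = 79.02 * 0.0841 = 6.6456 kg*m^2

6.6456 kg*m^2


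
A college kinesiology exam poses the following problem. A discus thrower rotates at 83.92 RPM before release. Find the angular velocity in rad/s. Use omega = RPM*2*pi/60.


omega = RPM * 2 * pi / 60
omega = 83.92 * 2 * 3.14159 / 60
omega = 527.2849 / 60 = 8.7881 rad/s

8.7881 rad/s


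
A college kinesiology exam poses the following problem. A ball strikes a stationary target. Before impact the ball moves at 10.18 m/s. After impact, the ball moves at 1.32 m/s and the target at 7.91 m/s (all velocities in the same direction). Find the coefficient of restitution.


e = (v2_after - v1_after) / (v1_before - v2_before)
Numerator = 7.91 - 1.32 = 6.59
Denominator = 10.18 - 0 = 10.18
e = 6.59 / 10.18 = 0.6473

0.6473


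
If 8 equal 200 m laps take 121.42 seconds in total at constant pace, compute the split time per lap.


Split time = total_time / n_laps = 121.42 / 8
Split time = 15.1775 s per lap

15.1775 s


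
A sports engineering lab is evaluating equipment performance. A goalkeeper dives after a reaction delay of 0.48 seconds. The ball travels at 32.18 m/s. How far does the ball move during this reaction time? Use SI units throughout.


d = v * t
d = 32.18 * 0.48
d = 15.4464 m

15.4464 m


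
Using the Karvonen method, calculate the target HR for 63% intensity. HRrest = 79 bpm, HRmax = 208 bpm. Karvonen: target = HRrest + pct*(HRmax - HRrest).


Target = HRrest + pct*(HRmax - HRrest)
Heart rate reserve = HRmax - HRrest = 208 - 79 = 129 bpm
Fraction = 63% = 0.63
Target = 79 + 0.63 * 129
Target = 79 + 81.27 = 160.27 bpm

160.27 bpm


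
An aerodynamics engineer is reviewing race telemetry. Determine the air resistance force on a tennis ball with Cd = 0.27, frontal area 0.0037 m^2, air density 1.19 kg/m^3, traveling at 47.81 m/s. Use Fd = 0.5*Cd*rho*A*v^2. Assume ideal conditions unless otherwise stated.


Fd = 0.5 * Cd * rho * A * v^2
Fd = 0.5 * 0.27 * 1.19 * 0.0037 * 47.81^2
v^2 = 2285.7961
Fd = 0.5 * 0.27 * 1.19 * 0.0037 * 2285.7961 = 1.3587 N

1.3587 N


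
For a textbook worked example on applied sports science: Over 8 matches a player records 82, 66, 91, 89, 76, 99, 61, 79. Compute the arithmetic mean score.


Average = sum / n
Sum = 643
Average = 643 / 8 = 80.375

80.375


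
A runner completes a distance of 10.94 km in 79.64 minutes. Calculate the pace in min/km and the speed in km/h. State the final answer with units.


Pace = time / distance = 79.64 min / 10.94 km = 7.2797 min/km
Speed = distance / time_in_hours = 10.94 / 1.3273 hr
Speed = 8.2421 km/h

7.2797 min/km, 8.2421 km/h


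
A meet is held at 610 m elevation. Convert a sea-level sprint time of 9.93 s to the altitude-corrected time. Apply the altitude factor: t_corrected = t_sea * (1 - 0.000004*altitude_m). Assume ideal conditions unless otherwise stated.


Correction factor = 1 - 0.000004 * 610 = 0.99756
t_corrected = t_sea * factor = 9.93 * 0.99756
t_corrected = 9.9058 s

9.9058 s


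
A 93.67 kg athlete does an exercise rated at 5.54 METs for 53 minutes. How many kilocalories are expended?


kcal = MET * mass * time_hr
Convert time: 53 min = 0.8833 hr
kcal = 5.54 * 93.67 * 0.8833
kcal = 458.3898 kcal

458.3898 kcal


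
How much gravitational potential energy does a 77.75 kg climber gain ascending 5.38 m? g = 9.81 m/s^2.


PE = m * g * h
PE = 77.75 * 9.81 * 5.38
PE = 762.7275 * 5.38 = 4103.474 J

4103.474 J


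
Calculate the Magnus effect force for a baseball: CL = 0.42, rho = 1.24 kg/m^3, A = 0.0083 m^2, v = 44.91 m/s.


FM = 0.5 * CL * rho * A * v^2
FM = 0.5 * 0.42 * 1.24 * 0.0083 * 44.91^2
v^2 = 2016.9081
FM = 0.5 * 0.42 * 1.24 * 0.0083 * 2016.9081 = 4.3592 N

4.3592 N


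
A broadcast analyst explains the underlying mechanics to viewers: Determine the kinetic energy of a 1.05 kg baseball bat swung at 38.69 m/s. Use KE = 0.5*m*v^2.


KE = 0.5 * m * v^2
KE = 0.5 * 1.05 * 38.69^2
KE = 0.5 * 1.05 * 1496.9161 = 785.881 J

785.881 J


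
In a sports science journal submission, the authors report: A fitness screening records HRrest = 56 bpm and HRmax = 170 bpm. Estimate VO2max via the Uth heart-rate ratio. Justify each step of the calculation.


VO2max = 15.3 * HRmax / HRrest
VO2max = 15.3 * 170 / 56
VO2max = 2601 / 56 = 46.4464 mL/kg/min

46.4464 mL/kg/min


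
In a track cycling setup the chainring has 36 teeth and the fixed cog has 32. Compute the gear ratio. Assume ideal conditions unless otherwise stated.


GR = front_teeth / rear_teeth
GR = 36 / 32
GR = 1.125

1.125


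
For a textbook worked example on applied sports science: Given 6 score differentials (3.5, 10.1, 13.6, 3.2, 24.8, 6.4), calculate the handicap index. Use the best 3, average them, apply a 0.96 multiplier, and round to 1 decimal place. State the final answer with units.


All differentials: 3.5, 10.1, 13.6, 3.2, 24.8, 6.4
Sorted: 3.2, 3.5, 6.4, 10.1, 13.6, 24.8
Best 3: 3.2, 3.5, 6.4
Average of best = 13.1 / 3 = 4.3667
Raw index = 4.3667 * 0.96 = 4.192
Handicap index = round(4.192, 1) = 4.2

4.2


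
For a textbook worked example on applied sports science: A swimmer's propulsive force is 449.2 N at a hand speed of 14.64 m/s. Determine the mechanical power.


P = F * v
P = 449.2 * 14.64
P = 6576.288 W

6576.288 W


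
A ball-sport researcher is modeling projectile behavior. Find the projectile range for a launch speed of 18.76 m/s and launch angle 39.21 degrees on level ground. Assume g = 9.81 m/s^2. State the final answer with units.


R = v^2 * sin(2*theta) / g
Convert angle to radians: theta = 39.21 deg = 0.6843 rad
sin(2*theta) = sin(1.3687) = 0.9796
R = 18.76^2 * 0.9796 / 9.81
R = 351.9376 * 0.9796 / 9.81 = 35.1452 m

35.1452 m


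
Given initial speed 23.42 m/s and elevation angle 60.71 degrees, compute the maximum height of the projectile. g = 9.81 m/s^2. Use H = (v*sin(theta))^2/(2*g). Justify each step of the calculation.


H = (v*sin(theta))^2 / (2*g)
vy = v*sin(theta) = 23.42 * sin(60.71 deg) = 20.4259 m/s
H = vy^2 / (2*g) = 417.2159 / (2*9.81)
H = 417.2159 / 19.62 = 21.2648 m

21.2648 m


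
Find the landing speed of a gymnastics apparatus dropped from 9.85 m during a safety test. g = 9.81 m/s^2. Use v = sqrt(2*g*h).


v = sqrt(2 * g * h)
v = sqrt(2 * 9.81 * 9.85)
v = sqrt(193.257) = 13.9017 m/s

13.9017 m/s


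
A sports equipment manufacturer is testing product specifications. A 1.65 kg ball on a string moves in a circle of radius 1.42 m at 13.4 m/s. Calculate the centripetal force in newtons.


Fc = m * v^2 / r
v^2 = 13.4^2 = 179.56
Fc = 1.65 * 179.56 / 1.42
Fc = 296.274 / 1.42 = 208.6437 N

208.6437 N


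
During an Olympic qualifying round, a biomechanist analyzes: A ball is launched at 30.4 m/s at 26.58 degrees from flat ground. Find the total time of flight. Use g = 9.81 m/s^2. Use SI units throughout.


T = 2*v*sin(theta)/g
sin(theta) = sin(26.58 deg) = 0.4474
T = 2*30.4*0.4474 / 9.81
T = 27.2048 / 9.81 = 2.7732 s

2.7732 s


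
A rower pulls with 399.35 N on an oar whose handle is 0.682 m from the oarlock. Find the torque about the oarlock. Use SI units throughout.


tau = F * d
tau = 399.35 * 0.682
tau = 272.3567 N*m

272.3567 N*m


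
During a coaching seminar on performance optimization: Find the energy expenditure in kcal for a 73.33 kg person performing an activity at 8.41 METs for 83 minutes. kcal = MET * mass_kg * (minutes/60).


kcal = MET * mass * time_hr
Convert time: 83 min = 1.3833 hr
kcal = 8.41 * 73.33 * 1.3833
kcal = 853.109 kcal

853.109 kcal


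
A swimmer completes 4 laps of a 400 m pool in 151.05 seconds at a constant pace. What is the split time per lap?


Split time = total_time / n_laps = 151.05 / 4
Split time = 37.7625 s per lap

37.7625 s


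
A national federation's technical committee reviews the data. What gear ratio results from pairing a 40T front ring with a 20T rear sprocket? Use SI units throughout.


GR = front_teeth / rear_teeth
GR = 40 / 20
GR = 2

2


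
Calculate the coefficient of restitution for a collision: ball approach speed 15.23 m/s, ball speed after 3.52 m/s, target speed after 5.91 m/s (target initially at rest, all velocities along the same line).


e = (v2_after - v1_after) / (v1_before - v2_before)
Numerator = 5.91 - 3.52 = 2.39
Denominator = 15.23 - 0 = 15.23
e = 2.39 / 15.23 = 0.1569

0.1569


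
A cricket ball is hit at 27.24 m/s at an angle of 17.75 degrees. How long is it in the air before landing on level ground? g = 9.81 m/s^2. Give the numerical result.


T = 2*v*sin(theta)/g
sin(theta) = sin(17.75 deg) = 0.3049
T = 2*27.24*0.3049 / 9.81
T = 16.609 / 9.81 = 1.6931 s

1.6931 s


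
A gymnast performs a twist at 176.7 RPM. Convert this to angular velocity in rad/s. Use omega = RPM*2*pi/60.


omega = RPM * 2 * pi / 60
omega = 176.7 * 2 * 3.14159 / 60
omega = 1110.2388 / 60 = 18.504 rad/s

18.504 rad/s


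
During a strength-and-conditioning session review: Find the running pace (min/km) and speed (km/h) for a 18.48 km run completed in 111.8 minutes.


Pace = time / distance = 111.8 min / 18.48 km = 6.0498 min/km
Speed = distance / time_in_hours = 18.48 / 1.8633 hr
Speed = 9.9177 km/h

6.0498 min/km, 9.9177 km/h


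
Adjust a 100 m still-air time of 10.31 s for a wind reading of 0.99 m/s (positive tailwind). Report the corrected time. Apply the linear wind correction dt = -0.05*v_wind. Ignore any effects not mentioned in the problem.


dt = -0.05 * v_wind = -0.05 * 0.99 = -0.0495 s
t_corrected = t_still + dt = 10.31 + (-0.0495)
t_corrected = 10.2605 s

10.2605 s


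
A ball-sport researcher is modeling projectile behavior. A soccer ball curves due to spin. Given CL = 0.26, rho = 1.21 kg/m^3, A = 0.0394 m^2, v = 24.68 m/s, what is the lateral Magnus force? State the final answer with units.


FM = 0.5 * CL * rho * A * v^2
FM = 0.5 * 0.26 * 1.21 * 0.0394 * 24.68^2
v^2 = 609.1024
FM = 0.5 * 0.26 * 1.21 * 0.0394 * 609.1024 = 3.775 N

3.775 N


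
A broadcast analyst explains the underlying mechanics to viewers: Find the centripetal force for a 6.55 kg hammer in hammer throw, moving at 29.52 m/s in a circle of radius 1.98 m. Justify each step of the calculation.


Fc = m * v^2 / r
v^2 = 29.52^2 = 871.4304
Fc = 6.55 * 871.4304 / 1.98
Fc = 5707.8691 / 1.98 = 2882.7622 N

2882.7622 N


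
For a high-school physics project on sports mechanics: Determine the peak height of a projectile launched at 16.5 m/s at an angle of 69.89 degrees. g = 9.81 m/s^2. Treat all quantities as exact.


H = (v*sin(theta))^2 / (2*g)
vy = v*sin(theta) = 16.5 * sin(69.89 deg) = 15.4941 m/s
H = vy^2 / (2*g) = 240.0661 / (2*9.81)
H = 240.0661 / 19.62 = 12.2358 m

12.2358 m


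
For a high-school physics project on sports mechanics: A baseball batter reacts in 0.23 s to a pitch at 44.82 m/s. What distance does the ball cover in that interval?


d = v * t
d = 44.82 * 0.23
d = 10.3086 m

10.3086 m


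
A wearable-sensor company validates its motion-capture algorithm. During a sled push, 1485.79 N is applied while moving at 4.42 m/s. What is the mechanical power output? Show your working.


P = F * v
P = 1485.79 * 4.42
P = 6567.1918 W

6567.1918 W


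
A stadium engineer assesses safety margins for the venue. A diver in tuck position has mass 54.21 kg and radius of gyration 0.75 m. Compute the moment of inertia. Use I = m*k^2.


I = m * k^2
I = 54.21 * 0.75^2
I = 54.21 * 0.5625 = 30.4931 kg*m^2

30.4931 kg*m^2


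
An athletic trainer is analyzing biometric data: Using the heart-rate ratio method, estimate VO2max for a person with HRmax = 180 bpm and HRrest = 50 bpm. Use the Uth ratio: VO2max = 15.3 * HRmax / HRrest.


VO2max = 15.3 * HRmax / HRrest
VO2max = 15.3 * 180 / 50
VO2max = 2754 / 50 = 55.08 mL/kg/min

55.08 mL/kg/min


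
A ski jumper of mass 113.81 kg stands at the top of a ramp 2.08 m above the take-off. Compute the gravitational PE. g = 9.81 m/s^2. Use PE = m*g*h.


PE = m * g * h
PE = 113.81 * 9.81 * 2.08
PE = 1116.4761 * 2.08 = 2322.2703 J

2322.2703 J


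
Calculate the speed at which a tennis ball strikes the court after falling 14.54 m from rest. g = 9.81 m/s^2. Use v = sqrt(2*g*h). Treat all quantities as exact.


v = sqrt(2 * g * h)
v = sqrt(2 * 9.81 * 14.54)
v = sqrt(285.2748) = 16.8901 m/s

16.8901 m/s


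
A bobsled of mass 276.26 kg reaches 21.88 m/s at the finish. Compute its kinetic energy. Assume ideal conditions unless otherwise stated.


KE = 0.5 * m * v^2
KE = 0.5 * 276.26 * 21.88^2
KE = 0.5 * 276.26 * 478.7344 = 66127.5827 J

66127.5827 J


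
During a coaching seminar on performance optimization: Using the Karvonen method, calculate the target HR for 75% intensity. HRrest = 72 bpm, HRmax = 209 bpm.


Target = HRrest + pct*(HRmax - HRrest)
Heart rate reserve = HRmax - HRrest = 209 - 72 = 137 bpm
Fraction = 75% = 0.75
Target = 72 + 0.75 * 137
Target = 72 + 102.75 = 174.75 bpm

174.75 bpm


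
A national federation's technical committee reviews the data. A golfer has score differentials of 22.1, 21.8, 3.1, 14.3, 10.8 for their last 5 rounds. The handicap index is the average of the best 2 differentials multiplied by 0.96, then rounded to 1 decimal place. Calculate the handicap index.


All differentials: 22.1, 21.8, 3.1, 14.3, 10.8
Sorted: 3.1, 10.8, 14.3, 21.8, 22.1
Best 2: 3.1, 10.8
Average of best = 13.9 / 2 = 6.95
Raw index = 6.95 * 0.96 = 6.672
Handicap index = round(6.672, 1) = 6.7

6.7


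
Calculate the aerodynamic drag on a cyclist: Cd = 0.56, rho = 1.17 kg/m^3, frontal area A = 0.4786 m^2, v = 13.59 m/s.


Fd = 0.5 * Cd * rho * A * v^2
Fd = 0.5 * 0.56 * 1.17 * 0.4786 * 13.59^2
v^2 = 184.6881
Fd = 0.5 * 0.56 * 1.17 * 0.4786 * 184.6881 = 28.9571 N

28.9571 N


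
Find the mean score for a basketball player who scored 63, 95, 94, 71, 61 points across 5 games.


Average = sum / n
Sum = 384
Average = 384 / 5 = 76.8

76.8


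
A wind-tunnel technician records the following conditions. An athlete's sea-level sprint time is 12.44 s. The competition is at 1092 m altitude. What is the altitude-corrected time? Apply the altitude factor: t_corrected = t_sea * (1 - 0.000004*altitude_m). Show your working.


Correction factor = 1 - 0.000004 * 1092 = 0.995632
t_corrected = t_sea * factor = 12.44 * 0.995632
t_corrected = 12.3857 s

12.3857 s


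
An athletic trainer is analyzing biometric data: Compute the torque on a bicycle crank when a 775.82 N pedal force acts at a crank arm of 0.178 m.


tau = F * d
tau = 775.82 * 0.178
tau = 138.096 N*m

138.096 N*m


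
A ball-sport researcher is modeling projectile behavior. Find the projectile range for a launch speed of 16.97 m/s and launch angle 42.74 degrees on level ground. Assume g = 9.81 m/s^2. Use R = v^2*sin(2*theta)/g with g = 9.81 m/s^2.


R = v^2 * sin(2*theta) / g
Convert angle to radians: theta = 42.74 deg = 0.746 rad
sin(2*theta) = sin(1.4919) = 0.9969
R = 16.97^2 * 0.9969 / 9.81
R = 287.9809 * 0.9969 / 9.81 = 29.2646 m

29.2646 m


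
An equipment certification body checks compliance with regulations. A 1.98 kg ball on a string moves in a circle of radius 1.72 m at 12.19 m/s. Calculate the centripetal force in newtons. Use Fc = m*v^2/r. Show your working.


Fc = m * v^2 / r
v^2 = 12.19^2 = 148.5961
Fc = 1.98 * 148.5961 / 1.72
Fc = 294.2203 / 1.72 = 171.0583 N

171.0583 N


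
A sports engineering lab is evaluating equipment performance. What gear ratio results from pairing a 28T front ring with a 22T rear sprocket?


GR = front_teeth / rear_teeth
GR = 28 / 22
GR = 1.2727

1.2727


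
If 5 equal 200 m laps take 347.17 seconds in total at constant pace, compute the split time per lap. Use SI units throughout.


Split time = total_time / n_laps = 347.17 / 5
Split time = 69.434 s per lap

69.434 s


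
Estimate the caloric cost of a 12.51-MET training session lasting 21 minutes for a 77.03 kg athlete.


kcal = MET * mass * time_hr
Convert time: 21 min = 0.35 hr
kcal = 12.51 * 77.03 * 0.35
kcal = 337.2759 kcal

337.2759 kcal


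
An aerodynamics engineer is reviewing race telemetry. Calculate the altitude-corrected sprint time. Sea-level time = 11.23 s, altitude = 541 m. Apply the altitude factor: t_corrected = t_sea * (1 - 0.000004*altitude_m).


Correction factor = 1 - 0.000004 * 541 = 0.997836
t_corrected = t_sea * factor = 11.23 * 0.997836
t_corrected = 11.2057 s

11.2057 s
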